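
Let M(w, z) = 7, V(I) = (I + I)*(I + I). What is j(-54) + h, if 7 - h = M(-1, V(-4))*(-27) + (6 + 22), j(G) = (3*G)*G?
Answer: 8916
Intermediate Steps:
V(I) = 4*I**2 (V(I) = (2*I)*(2*I) = 4*I**2)
j(G) = 3*G**2
h = 168 (h = 7 - (7*(-27) + (6 + 22)) = 7 - (-189 + 28) = 7 - 1*(-161) = 7 + 161 = 168)
j(-54) + h = 3*(-54)**2 + 168 = 3*2916 + 168 = 8748 + 168 = 8916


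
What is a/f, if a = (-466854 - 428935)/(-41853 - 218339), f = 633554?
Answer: 895789/164845682368 ≈ 5.4341e-6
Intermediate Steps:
a = 895789/260192 (a = -895789/(-260192) = -895789*(-1/260192) = 895789/260192 ≈ 3.4428)
a/f = (895789/260192)/633554 = (895789/260192)*(1/633554) = 895789/164845682368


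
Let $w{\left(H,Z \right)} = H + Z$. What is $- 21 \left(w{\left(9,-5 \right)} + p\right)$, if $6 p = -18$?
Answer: $-21$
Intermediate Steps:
$p = -3$ ($p = \frac{1}{6} \left(-18\right) = -3$)
$- 21 \left(w{\left(9,-5 \right)} + p\right) = - 21 \left(\left(9 - 5\right) - 3\right) = - 21 \left(4 - 3\right) = \left(-21\right) 1 = -21$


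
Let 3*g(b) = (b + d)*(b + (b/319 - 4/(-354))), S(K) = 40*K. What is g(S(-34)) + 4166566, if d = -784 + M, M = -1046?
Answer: 2982744166/531 ≈ 5.6172e+6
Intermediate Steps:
d = -1830 (d = -784 - 1046 = -1830)
g(b) = (-1830 + b)*(2/177 + 320*b/319)/3 (g(b) = ((b - 1830)*(b + (b/319 - 4/(-354))))/3 = ((-1830 + b)*(b + (b*(1/319) - 4*(-1/354))))/3 = ((-1830 + b)*(b + (b/319 + 2/177)))/3 = ((-1830 + b)*(b + (2/177 + b/319)))/3 = ((-1830 + b)*(2/177 + 320*b/319))/3 = (-1830 + b)*(2/177 + 320*b/319)/3)
g(S(-34)) + 4166566 = (-1220/177 - 4146022480*(-34)/169389 + 320*(40*(-34))²/957) + 4166566 = (-1220/177 - 103650562/169389*(-1360) + (320/957)*(-1360)²) + 4166566 = (-1220/177 + 140964764320/169389 + (320/957)*1849600) + 4166566 = (-1220/177 + 140964764320/169389 + 591872000/957) + 4166566 = 770297620/531 + 4166566 = 2982744166/531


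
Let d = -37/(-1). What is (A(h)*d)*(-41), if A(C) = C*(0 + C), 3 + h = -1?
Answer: -24272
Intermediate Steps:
h = -4 (h = -3 - 1 = -4)
d = 37 (d = -37*(-1) = 37)
A(C) = C² (A(C) = C*C = C²)
(A(h)*d)*(-41) = ((-4)²*37)*(-41) = (16*37)*(-41) = 592*(-41) = -24272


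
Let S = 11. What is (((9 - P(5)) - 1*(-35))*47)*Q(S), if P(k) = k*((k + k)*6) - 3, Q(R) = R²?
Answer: -1438811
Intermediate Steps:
P(k) = -3 + 12*k² (P(k) = k*((2*k)*6) - 3 = k*(12*k) - 3 = 12*k² - 3 = -3 + 12*k²)
(((9 - P(5)) - 1*(-35))*47)*Q(S) = (((9 - (-3 + 12*5²)) - 1*(-35))*47)*11² = (((9 - (-3 + 12*25)) + 35)*47)*121 = (((9 - (-3 + 300)) + 35)*47)*121 = (((9 - 1*297) + 35)*47)*121 = (((9 - 297) + 35)*47)*121 = ((-288 + 35)*47)*121 = -253*47*121 = -11891*121 = -1438811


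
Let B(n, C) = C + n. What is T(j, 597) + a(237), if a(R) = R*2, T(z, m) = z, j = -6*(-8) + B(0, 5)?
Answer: 527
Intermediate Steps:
j = 53 (j = -6*(-8) + (5 + 0) = 48 + 5 = 53)
a(R) = 2*R
T(j, 597) + a(237) = 53 + 2*237 = 53 + 474 = 527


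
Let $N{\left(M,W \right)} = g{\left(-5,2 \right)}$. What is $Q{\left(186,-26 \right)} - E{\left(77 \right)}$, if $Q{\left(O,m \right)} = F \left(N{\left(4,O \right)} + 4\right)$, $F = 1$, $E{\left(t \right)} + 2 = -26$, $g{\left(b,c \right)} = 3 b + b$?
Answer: $12$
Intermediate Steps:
$g{\left(b,c \right)} = 4 b$
$N{\left(M,W \right)} = -20$ ($N{\left(M,W \right)} = 4 \left(-5\right) = -20$)
$E{\left(t \right)} = -28$ ($E{\left(t \right)} = -2 - 26 = -28$)
$Q{\left(O,m \right)} = -16$ ($Q{\left(O,m \right)} = 1 \left(-20 + 4\right) = 1 \left(-16\right) = -16$)
$Q{\left(186,-26 \right)} - E{\left(77 \right)} = -16 - -28 = -16 + 28 = 12$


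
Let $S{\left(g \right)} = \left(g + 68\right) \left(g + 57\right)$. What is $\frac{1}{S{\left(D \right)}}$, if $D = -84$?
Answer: $\frac{1}{432} \approx 0.0023148$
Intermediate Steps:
$S{\left(g \right)} = \left(57 + g\right) \left(68 + g\right)$ ($S{\left(g \right)} = \left(68 + g\right) \left(57 + g\right) = \left(57 + g\right) \left(68 + g\right)$)
$\frac{1}{S{\left(D \right)}} = \frac{1}{3876 + \left(-84\right)^{2} + 125 \left(-84\right)} = \frac{1}{3876 + 7056 - 10500} = \frac{1}{432}$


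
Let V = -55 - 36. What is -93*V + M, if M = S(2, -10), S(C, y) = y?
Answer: 8453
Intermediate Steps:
V = -91
M = -10
-93*V + M = -93*(-91) - 10 = 8463 - 10 = 8453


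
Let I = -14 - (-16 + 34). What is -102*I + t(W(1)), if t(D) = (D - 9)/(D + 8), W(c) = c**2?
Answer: 29368/9 ≈ 3263.1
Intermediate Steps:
t(D) = (-9 + D)/(8 + D)
I = -32 (I = -14 - 1*18 = -14 - 18 = -32)
-102*I + t(W(1)) = -102*(-32) + (-9 + 1**2)/(8 + 1**2) = 3264 + (-9 + 1)/(8 + 1) = 3264 - 8/9 = 29368/9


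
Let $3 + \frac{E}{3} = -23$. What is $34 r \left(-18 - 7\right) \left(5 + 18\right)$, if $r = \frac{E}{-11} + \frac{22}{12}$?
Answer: $- \frac{5757475}{33} \approx -1.7447 \cdot 10^{5}$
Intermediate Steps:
$E = -78$ ($E = -9 + 3 \left(-23\right) = -9 - 69 = -78$)
$r = \frac{589}{66}$ ($r = - \frac{78}{-11} + \frac{22}{12} = \left(-78\right) \left(- \frac{1}{11}\right) + 22 \cdot \frac{1}{12} = \frac{78}{11} + \frac{11}{6} = \frac{589}{66} \approx 8.9242$)
$34 r \left(-18 - 7\right) \left(5 + 18\right) = 34 \cdot \frac{589}{66} \left(-18 - 7\right) \left(5 + 18\right) = \frac{10013 \left(\left(-25\right) 23\right)}{33} = \frac{10013}{33} \left(-575\right) = - \frac{5757475}{33}$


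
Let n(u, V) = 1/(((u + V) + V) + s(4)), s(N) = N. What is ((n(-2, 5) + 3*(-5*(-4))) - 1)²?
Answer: 502681/144 ≈ 3490.8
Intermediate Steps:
n(u, V) = 1/(4 + u + 2*V) (n(u, V) = 1/(((u + V) + V) + 4) = 1/(((V + u) + V) + 4) = 1/((u + 2*V) + 4) = 1/(4 + u + 2*V))
((n(-2, 5) + 3*(-5*(-4))) - 1)² = ((1/(4 - 2 + 2*5) + 3*(-5*(-4))) - 1)² = ((1/(4 - 2 + 10) + 3*20) - 1)² = ((1/12 + 60) - 1)² = (721/12 - 1)² = (709/12)² = 502681/144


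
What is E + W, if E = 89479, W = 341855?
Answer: 431334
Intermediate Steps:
E + W = 89479 + 341855 = 431334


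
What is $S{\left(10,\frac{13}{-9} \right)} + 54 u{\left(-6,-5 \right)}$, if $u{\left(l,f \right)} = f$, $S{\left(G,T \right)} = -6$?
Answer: $-276$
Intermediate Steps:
$S{\left(10,\frac{13}{-9} \right)} + 54 u{\left(-6,-5 \right)} = -6 + 54 \left(-5\right) = -6 - 270 = -276$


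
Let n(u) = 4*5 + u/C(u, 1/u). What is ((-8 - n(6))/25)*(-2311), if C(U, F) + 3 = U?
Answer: 13866/5 ≈ 2773.2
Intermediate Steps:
C(U, F) = -3 + U
n(u) = 20 + u/(-3 + u) (n(u) = 4*5 + u/(-3 + u) = 20 + u/(-3 + u))
((-8 - n(6))/25)*(-2311) = ((-8 - 3*(-20 + 7*6)/(-3 + 6))/25)*(-2311) = ((-8 - 3*(-20 + 42)/3)*(1/25))*(-2311) = ((-8 - 3*22/3)*(1/25))*(-2311) = ((-8 - 1*22)*(1/25))*(-2311) = ((-8 - 22)*(1/25))*(-2311) = -30*1/25*(-2311) = -6/5*(-2311) = 13866/5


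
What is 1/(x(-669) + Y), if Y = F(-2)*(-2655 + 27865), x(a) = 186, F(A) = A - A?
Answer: 1/186 ≈ 0.0053763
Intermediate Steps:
F(A) = 0
Y = 0 (Y = 0*(-2655 + 27865) = 0*25210 = 0)
1/(x(-669) + Y) = 1/(186 + 0) = 1/186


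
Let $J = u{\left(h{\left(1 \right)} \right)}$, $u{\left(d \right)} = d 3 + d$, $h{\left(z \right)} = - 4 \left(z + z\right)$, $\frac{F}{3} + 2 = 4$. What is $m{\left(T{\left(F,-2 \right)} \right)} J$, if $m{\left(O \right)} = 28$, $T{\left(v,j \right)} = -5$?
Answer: $-896$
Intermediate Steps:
$F = 6$ ($F = -6 + 3 \cdot 4 = -6 + 12 = 6$)
$h{\left(z \right)} = - 8 z$ ($h{\left(z \right)} = - 4 \cdot 2 z = - 8 z$)
$u{\left(d \right)} = 4 d$ ($u{\left(d \right)} = 3 d + d = 4 d$)
$J = -32$ ($J = 4 \left(\left(-8\right) 1\right) = 4 \left(-8\right) = -32$)
$m{\left(T{\left(F,-2 \right)} \right)} J = 28 \left(-32\right) = -896$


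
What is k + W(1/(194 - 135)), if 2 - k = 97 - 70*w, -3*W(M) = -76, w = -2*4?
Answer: -1889/3 ≈ -629.67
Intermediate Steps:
w = -8
W(M) = 76/3 (W(M) = -1/3*(-76) = 76/3)
k = -655 (k = 2 - (97 - 70*(-8)) = 2 - (97 + 560) = 2 - 1*657 = 2 - 657 = -655)
k + W(1/(194 - 135)) = -655 + 76/3 = -1889/3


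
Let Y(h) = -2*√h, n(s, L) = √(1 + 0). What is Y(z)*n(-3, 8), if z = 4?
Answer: -4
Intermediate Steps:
n(s, L) = 1 (n(s, L) = √1 = 1)
Y(z)*n(-3, 8) = -2*√4*1 = -2*2*1 = -4*1 = -4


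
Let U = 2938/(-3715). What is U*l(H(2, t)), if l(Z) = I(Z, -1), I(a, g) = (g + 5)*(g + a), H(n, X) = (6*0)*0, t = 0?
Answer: 11752/3715 ≈ 3.1634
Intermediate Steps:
H(n, X) = 0 (H(n, X) = 0*0 = 0)
I(a, g) = (5 + g)*(a + g)
l(Z) = -4 + 4*Z (l(Z) = (-1)² + 5*Z + 5*(-1) + Z*(-1) = 1 + 5*Z - 5 - Z = -4 + 4*Z)
U = -2938/3715 (U = 2938*(-1/3715) = -2938/3715 ≈ -0.79085)
U*l(H(2, t)) = -2938*(-4 + 4*0)/3715 = -2938*(-4 + 0)/3715 = -2938/3715*(-4) = 11752/3715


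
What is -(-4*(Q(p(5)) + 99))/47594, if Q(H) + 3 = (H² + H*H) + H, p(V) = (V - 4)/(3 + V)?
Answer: 3077/380752 ≈ 0.0080814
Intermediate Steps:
p(V) = (-4 + V)/(3 + V)
Q(H) = -3 + H + 2*H² (Q(H) = -3 + ((H² + H*H) + H) = -3 + ((H² + H²) + H) = -3 + (2*H² + H) = -3 + (H + 2*H²) = -3 + H + 2*H²)
-(-4*(Q(p(5)) + 99))/47594 = -(-4*((-3 + (-4 + 5)/(3 + 5) + 2*((-4 + 5)/(3 + 5))²) + 99))/47594 = -(-4*((-3 + 1/8 + 2*(1/8)²) + 99))/47594 = -(-4*((-3 + (⅛)*1 + 2*((⅛)*1)²) + 99))/47594 = -(-4*((-3 + ⅛ + 2*(⅛)²) + 99))/47594 = -(-4*((-3 + ⅛ + 2*(1/64)) + 99))/47594 = -(-4*((-3 + ⅛ + 1/32) + 99))/47594 = -(-4*(-91/32 + 99))/47594 = -(-4*3077/32)/47594 = -(-3077)/(8*47594) = -1*(-3077/380752) = 3077/380752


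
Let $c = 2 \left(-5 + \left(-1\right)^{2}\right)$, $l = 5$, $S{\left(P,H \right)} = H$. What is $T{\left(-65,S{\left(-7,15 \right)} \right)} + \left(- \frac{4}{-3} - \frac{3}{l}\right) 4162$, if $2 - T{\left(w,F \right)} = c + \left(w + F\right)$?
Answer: $\frac{46682}{15} \approx 3112.1$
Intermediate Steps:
$c = -8$ ($c = 2 \left(-5 + 1\right) = 2 \left(-4\right) = -8$)
$T{\left(w,F \right)} = 10 - F - w$ ($T{\left(w,F \right)} = 2 - \left(-8 + \left(w + F\right)\right) = 2 - \left(-8 + \left(F + w\right)\right) = 2 - \left(-8 + F + w\right) = 10 - F - w$)
$T{\left(-65,S{\left(-7,15 \right)} \right)} + \left(- \frac{4}{-3} - \frac{3}{l}\right) 4162 = \left(10 - 15 - -65\right) + \left(- \frac{4}{-3} - \frac{3}{5}\right) 4162 = \left(10 - 15 + 65\right) + \left(\left(-4\right) \left(- \frac{1}{3}\right) - \frac{3}{5}\right) 4162 = 60 + \left(\frac{4}{3} - \frac{3}{5}\right) 4162 = 60 + \frac{11}{15} \cdot 4162 = 60 + \frac{45782}{15} = \frac{46682}{15}$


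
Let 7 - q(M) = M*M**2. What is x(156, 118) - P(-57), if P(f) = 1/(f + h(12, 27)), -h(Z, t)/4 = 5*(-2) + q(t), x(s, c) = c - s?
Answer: -2990107/78687 ≈ -38.000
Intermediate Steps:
q(M) = 7 - M**3 (q(M) = 7 - M*M**2 = 7 - M**3)
h(Z, t) = 12 + 4*t**3 (h(Z, t) = -4*(5*(-2) + (7 - t**3)) = -4*(-10 + (7 - t**3)) = -4*(-3 - t**3) = 12 + 4*t**3)
P(f) = 1/(78744 + f) (P(f) = 1/(f + (12 + 4*27**3)) = 1/(f + (12 + 4*19683)) = 1/(f + (12 + 78732)) = 1/(f + 78744) = 1/(78744 + f))
x(156, 118) - P(-57) = (118 - 1*156) - 1/(78744 - 57) = (118 - 156) - 1/78687 = -38 - 1*1/78687 = -38 - 1/78687 = -2990107/78687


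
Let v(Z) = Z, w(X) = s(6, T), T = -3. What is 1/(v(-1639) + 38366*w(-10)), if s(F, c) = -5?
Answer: -1/193469 ≈ -5.1688e-6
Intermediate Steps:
w(X) = -5
1/(v(-1639) + 38366*w(-10)) = 1/(-1639 + 38366*(-5)) = 1/(-1639 - 191830) = 1/(-193469) = -1/193469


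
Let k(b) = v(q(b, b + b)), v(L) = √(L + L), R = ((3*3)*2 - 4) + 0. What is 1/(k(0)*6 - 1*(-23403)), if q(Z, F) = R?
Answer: 7801/182566467 - 4*√7/182566467 ≈ 4.2672e-5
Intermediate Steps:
R = 14 (R = (9*2 - 4) + 0 = (18 - 4) + 0 = 14 + 0 = 14)
q(Z, F) = 14
v(L) = √2*√L (v(L) = √(2*L) = √2*√L)
k(b) = 2*√7 (k(b) = √2*√14 = 2*√7)
1/(k(0)*6 - 1*(-23403)) = 1/((2*√7)*6 - 1*(-23403)) = 1/(12*√7 + 23403) = 1/(23403 + 12*√7)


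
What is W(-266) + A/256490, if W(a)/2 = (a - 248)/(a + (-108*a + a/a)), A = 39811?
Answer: 869468773/7300474870 ≈ 0.11910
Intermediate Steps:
W(a) = 2*(-248 + a)/(1 - 107*a) (W(a) = 2*((a - 248)/(a + (-108*a + a/a))) = 2*((-248 + a)/(a + (-108*a + 1))) = 2*((-248 + a)/(a + (1 - 108*a))) = 2*((-248 + a)/(1 - 107*a)) = 2*(-248 + a)/(1 - 107*a))
W(-266) + A/256490 = 2*(248 - 1*(-266))/(-1 + 107*(-266)) + 39811/256490 = 2*(248 + 266)/(-1 - 28462) + 39811*(1/256490) = 2*514/(-28463) + 39811/256490 = 2*(-1/28463)*514 + 39811/256490 = -1028/28463 + 39811/256490 = 869468773/7300474870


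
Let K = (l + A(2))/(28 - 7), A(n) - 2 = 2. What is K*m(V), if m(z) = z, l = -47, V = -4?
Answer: 172/21 ≈ 8.1905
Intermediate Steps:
A(n) = 4 (A(n) = 2 + 2 = 4)
K = -43/21 (K = (-47 + 4)/(28 - 7) = -43/21 ≈ -2.0476)
K*m(V) = -43/21*(-4) = 172/21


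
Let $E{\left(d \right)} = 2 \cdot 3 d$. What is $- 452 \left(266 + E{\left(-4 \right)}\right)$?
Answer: $-109384$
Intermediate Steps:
$E{\left(d \right)} = 6 d$
$- 452 \left(266 + E{\left(-4 \right)}\right) = - 452 \left(266 + 6 \left(-4\right)\right) = - 452 \left(266 - 24\right) = \left(-452\right) 242 = -109384$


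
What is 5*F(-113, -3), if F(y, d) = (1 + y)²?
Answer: 62720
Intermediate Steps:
5*F(-113, -3) = 5*(1 - 113)² = 5*(-112)² = 5*12544 = 62720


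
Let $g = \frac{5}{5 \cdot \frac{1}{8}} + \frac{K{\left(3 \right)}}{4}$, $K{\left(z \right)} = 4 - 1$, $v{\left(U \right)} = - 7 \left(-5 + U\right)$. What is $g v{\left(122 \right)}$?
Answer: $- \frac{28665}{4} \approx -7166.3$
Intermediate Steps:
$v{\left(U \right)} = 35 - 7 U$
$K{\left(z \right)} = 3$ ($K{\left(z \right)} = 4 - 1 = 3$)
$g = \frac{35}{4}$ ($g = \frac{5}{5 \cdot \frac{1}{8}} + \frac{3}{4} = \frac{5}{5 \cdot \frac{1}{8}} + 3 \cdot \frac{1}{4} = \frac{5}{\frac{5}{8}} + \frac{3}{4} = 5 \cdot \frac{8}{5} + \frac{3}{4} = 8 + \frac{3}{4} = \frac{35}{4} \approx 8.75$)
$g v{\left(122 \right)} = \frac{35 \left(35 - 854\right)}{4} = \frac{35}{4} \left(-819\right) = - \frac{28665}{4}$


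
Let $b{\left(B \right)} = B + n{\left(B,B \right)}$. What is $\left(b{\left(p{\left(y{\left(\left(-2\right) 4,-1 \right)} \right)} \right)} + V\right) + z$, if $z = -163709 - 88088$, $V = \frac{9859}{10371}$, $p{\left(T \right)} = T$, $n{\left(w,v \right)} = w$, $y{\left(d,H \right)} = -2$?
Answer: $- \frac{2611418312}{10371} \approx -2.518 \cdot 10^{5}$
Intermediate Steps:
$V = \frac{9859}{10371}$ ($V = 9859 \cdot \frac{1}{10371} = \frac{9859}{10371} \approx 0.95063$)
$b{\left(B \right)} = 2 B$ ($b{\left(B \right)} = B + B = 2 B$)
$z = -251797$ ($z = -163709 - 88088 = -251797$)
$\left(b{\left(p{\left(y{\left(\left(-2\right) 4,-1 \right)} \right)} \right)} + V\right) + z = \left(2 \left(-2\right) + \frac{9859}{10371}\right) - 251797 = \left(-4 + \frac{9859}{10371}\right) - 251797 = - \frac{31625}{10371} - 251797 = - \frac{2611418312}{10371}$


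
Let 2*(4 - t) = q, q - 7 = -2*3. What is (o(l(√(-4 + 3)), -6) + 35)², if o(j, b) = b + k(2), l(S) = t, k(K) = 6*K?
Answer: 1681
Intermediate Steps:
q = 1 (q = 7 - 2*3 = 7 - 6 = 1)
t = 7/2 (t = 4 - ½*1 = 4 - ½ = 7/2 ≈ 3.5000)
l(S) = 7/2
o(j, b) = 12 + b (o(j, b) = b + 6*2 = b + 12 = 12 + b)
(o(l(√(-4 + 3)), -6) + 35)² = ((12 - 6) + 35)² = (6 + 35)² = 41² = 1681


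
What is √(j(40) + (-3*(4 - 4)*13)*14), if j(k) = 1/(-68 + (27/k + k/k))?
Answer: 2*I*√26530/2653 ≈ 0.12279*I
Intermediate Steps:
j(k) = 1/(-67 + 27/k) (j(k) = 1/(-68 + (27/k + 1)) = 1/(-68 + (1 + 27/k)) = 1/(-67 + 27/k))
√(j(40) + (-3*(4 - 4)*13)*14) = √(-1*40/(-27 + 67*40) + (-3*(4 - 4)*13)*14) = √(-1*40/(-27 + 2680) + (-3*0*13)*14) = √(-1*40/2653 + (0*13)*14) = √(-1*40*1/2653 + 0*14) = √(-40/2653 + 0) = √(-40/2653) = 2*I*√26530/2653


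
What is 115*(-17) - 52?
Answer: -2007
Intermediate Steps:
115*(-17) - 52 = -1955 - 52 = -2007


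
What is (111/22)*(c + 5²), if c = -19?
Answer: 333/11 ≈ 30.273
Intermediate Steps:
(111/22)*(c + 5²) = (111/22)*(-19 + 5²) = (111*(1/22))*(-19 + 25) = (111/22)*6 = 333/11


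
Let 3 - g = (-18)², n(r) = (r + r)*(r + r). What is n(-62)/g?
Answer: -15376/321 ≈ -47.900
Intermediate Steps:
n(r) = 4*r² (n(r) = (2*r)*(2*r) = 4*r²)
g = -321 (g = 3 - 1*(-18)² = 3 - 1*324 = 3 - 324 = -321)
n(-62)/g = (4*(-62)²)/(-321) = (4*3844)*(-1/321) = 15376*(-1/321) = -15376/321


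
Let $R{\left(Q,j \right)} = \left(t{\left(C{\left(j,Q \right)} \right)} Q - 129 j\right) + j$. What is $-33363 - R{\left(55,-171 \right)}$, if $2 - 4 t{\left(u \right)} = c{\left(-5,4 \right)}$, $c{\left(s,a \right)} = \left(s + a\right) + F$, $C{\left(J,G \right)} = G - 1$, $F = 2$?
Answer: $- \frac{221059}{4} \approx -55265.0$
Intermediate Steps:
$C{\left(J,G \right)} = -1 + G$
$c{\left(s,a \right)} = 2 + a + s$ ($c{\left(s,a \right)} = \left(s + a\right) + 2 = \left(a + s\right) + 2 = 2 + a + s$)
$t{\left(u \right)} = \frac{1}{4}$ ($t{\left(u \right)} = \frac{1}{2} - \frac{2 + 4 - 5}{4} = \frac{1}{2} - \frac{1}{4} = \frac{1}{4}$)
$R{\left(Q,j \right)} = - 128 j + \frac{Q}{4}$ ($R{\left(Q,j \right)} = \left(\frac{Q}{4} - 129 j\right) + j = \left(- 129 j + \frac{Q}{4}\right) + j = - 128 j + \frac{Q}{4}$)
$-33363 - R{\left(55,-171 \right)} = -33363 - \left(\left(-128\right) \left(-171\right) + \frac{1}{4} \cdot 55\right) = -33363 - \left(21888 + \frac{55}{4}\right) = -33363 - \frac{87607}{4} = - \frac{221059}{4}$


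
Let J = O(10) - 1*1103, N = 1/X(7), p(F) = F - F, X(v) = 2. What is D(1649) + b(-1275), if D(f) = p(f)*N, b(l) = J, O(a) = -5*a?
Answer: -1153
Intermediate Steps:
p(F) = 0
N = ½ (N = 1/2 = ½ ≈ 0.50000)
J = -1153 (J = -5*10 - 1*1103 = -50 - 1103 = -1153)
b(l) = -1153
D(f) = 0 (D(f) = 0*(½) = 0)
D(1649) + b(-1275) = 0 - 1153 = -1153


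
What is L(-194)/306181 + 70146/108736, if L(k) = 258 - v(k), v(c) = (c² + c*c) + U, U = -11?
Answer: 6660923109/16646448608 ≈ 0.40014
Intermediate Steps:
v(c) = -11 + 2*c² (v(c) = (c² + c*c) - 11 = (c² + c²) - 11 = 2*c² - 11 = -11 + 2*c²)
L(k) = 269 - 2*k² (L(k) = 258 - (-11 + 2*k²) = 258 + (11 - 2*k²) = 269 - 2*k²)
L(-194)/306181 + 70146/108736 = (269 - 2*(-194)²)/306181 + 70146/108736 = (269 - 2*37636)*(1/306181) + 70146*(1/108736) = (269 - 75272)*(1/306181) + 35073/54368 = -75003*1/306181 + 35073/54368 = -75003/306181 + 35073/54368 = 6660923109/16646448608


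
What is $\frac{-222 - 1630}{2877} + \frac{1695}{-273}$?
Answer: $- \frac{36613}{5343} \approx -6.8525$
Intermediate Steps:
$\frac{-222 - 1630}{2877} + \frac{1695}{-273} = \left(-222 - 1630\right) \frac{1}{2877} + 1695 \left(- \frac{1}{273}\right) = \left(-1852\right) \frac{1}{2877} - \frac{565}{91} = - \frac{1852}{2877} - \frac{565}{91} = - \frac{36613}{5343}$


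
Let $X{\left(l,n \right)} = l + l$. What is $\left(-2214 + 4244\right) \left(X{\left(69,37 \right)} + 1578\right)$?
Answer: $3483480$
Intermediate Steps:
$X{\left(l,n \right)} = 2 l$
$\left(-2214 + 4244\right) \left(X{\left(69,37 \right)} + 1578\right) = \left(-2214 + 4244\right) \left(2 \cdot 69 + 1578\right) = 2030 \left(138 + 1578\right) = 2030 \cdot 1716 = 3483480$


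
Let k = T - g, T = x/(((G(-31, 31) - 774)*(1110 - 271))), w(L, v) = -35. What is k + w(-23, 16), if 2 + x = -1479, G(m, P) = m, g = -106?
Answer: 47954526/675395 ≈ 71.002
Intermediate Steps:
x = -1481 (x = -2 - 1479 = -1481)
T = 1481/675395 (T = -1481*1/((-31 - 774)*(1110 - 271)) = -1481/((-805*839)) = -1481/(-675395) = -1481*(-1/675395) = 1481/675395 ≈ 0.0021928)
k = 71593351/675395 (k = 1481/675395 - 1*(-106) = 1481/675395 + 106 = 71593351/675395 ≈ 106.00)
k + w(-23, 16) = 71593351/675395 - 35 = 47954526/675395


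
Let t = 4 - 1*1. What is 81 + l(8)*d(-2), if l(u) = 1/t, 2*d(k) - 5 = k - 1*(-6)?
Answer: 165/2 ≈ 82.500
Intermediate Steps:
d(k) = 11/2 + k/2 (d(k) = 5/2 + (k - 1*(-6))/2 = 5/2 + (k + 6)/2 = 5/2 + (6 + k)/2 = 5/2 + (3 + k/2) = 11/2 + k/2)
t = 3 (t = 4 - 1 = 3)
l(u) = 1/3
81 + l(8)*d(-2) = 81 + (11/2 + (1/2)*(-2))/3 = 81 + (11/2 - 1)/3 = 81 + (1/3)*(9/2) = 81 + 3/2 = 165/2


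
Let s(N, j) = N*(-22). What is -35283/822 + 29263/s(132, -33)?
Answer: -21086003/397848 ≈ -53.000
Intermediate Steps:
s(N, j) = -22*N
-35283/822 + 29263/s(132, -33) = -35283/822 + 29263/((-22*132)) = -35283*1/822 + 29263/(-2904) = -11761/274 + 29263*(-1/2904) = -11761/274 - 29263/2904 = -21086003/397848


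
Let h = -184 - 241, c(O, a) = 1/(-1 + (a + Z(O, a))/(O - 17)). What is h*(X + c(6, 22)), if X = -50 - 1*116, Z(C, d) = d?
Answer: 70635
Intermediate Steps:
c(O, a) = 1/(-1 + 2*a/(-17 + O)) (c(O, a) = 1/(-1 + (a + a)/(O - 17)) = 1/(-1 + (2*a)/(-17 + O)) = 1/(-1 + 2*a/(-17 + O)))
X = -166 (X = -50 - 116 = -166)
h = -425
h*(X + c(6, 22)) = -425*(-166 + (-17 + 6)/(17 - 1*6 + 2*22)) = -425*(-166 - 11/(17 - 6 + 44)) = -425*(-166 - 11/55) = -425*(-166 + (1/55)*(-11)) = -425*(-166 - ⅕) = -425*(-831/5) = 70635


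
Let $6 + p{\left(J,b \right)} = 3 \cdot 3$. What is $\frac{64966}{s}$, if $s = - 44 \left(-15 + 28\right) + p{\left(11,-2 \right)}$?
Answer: $- \frac{64966}{569} \approx -114.18$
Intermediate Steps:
$p{\left(J,b \right)} = 3$ ($p{\left(J,b \right)} = -6 + 3 \cdot 3 = -6 + 9 = 3$)
$s = -569$ ($s = - 44 \left(-15 + 28\right) + 3 = \left(-44\right) 13 + 3 = -572 + 3 = -569$)
$\frac{64966}{s} = \frac{64966}{-569} = 64966 \left(- \frac{1}{569}\right) = - \frac{64966}{569}$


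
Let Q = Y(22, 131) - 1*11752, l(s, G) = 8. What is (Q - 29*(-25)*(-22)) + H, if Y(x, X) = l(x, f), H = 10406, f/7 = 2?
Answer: -17288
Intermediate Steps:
f = 14 (f = 7*2 = 14)
Y(x, X) = 8
Q = -11744 (Q = 8 - 1*11752 = 8 - 11752 = -11744)
(Q - 29*(-25)*(-22)) + H = (-11744 - 29*(-25)*(-22)) + 10406 = (-11744 + 725*(-22)) + 10406 = (-11744 - 15950) + 10406 = -27694 + 10406 = -17288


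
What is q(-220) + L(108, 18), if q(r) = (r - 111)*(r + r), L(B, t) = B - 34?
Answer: 145714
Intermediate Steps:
L(B, t) = -34 + B
q(r) = 2*r*(-111 + r) (q(r) = (-111 + r)*(2*r) = 2*r*(-111 + r))
q(-220) + L(108, 18) = 2*(-220)*(-111 - 220) + (-34 + 108) = 2*(-220)*(-331) + 74 = 145640 + 74 = 145714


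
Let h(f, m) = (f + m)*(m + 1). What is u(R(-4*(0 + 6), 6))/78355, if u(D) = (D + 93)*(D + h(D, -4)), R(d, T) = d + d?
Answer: 972/15671 ≈ 0.062025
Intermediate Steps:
h(f, m) = (1 + m)*(f + m) (h(f, m) = (f + m)*(1 + m) = (1 + m)*(f + m))
R(d, T) = 2*d
u(D) = (12 - 2*D)*(93 + D) (u(D) = (D + 93)*(D + (D - 4 + (-4)² + D*(-4))) = (93 + D)*(D + (D - 4 + 16 - 4*D)) = (93 + D)*(D + (12 - 3*D)) = (93 + D)*(12 - 2*D) = (12 - 2*D)*(93 + D))
u(R(-4*(0 + 6), 6))/78355 = (1116 - 348*(-4*(0 + 6)) - 2*64*(0 + 6)²)/78355 = (1116 - 348*(-4*6) - 2*(2*(-4*6))²)*(1/78355) = (1116 - 348*(-24) - 2*(2*(-24))²)*(1/78355) = (1116 - 174*(-48) - 2*(-48)²)*(1/78355) = (1116 + 8352 - 2*2304)*(1/78355) = (1116 + 8352 - 4608)*(1/78355) = 4860*(1/78355) = 972/15671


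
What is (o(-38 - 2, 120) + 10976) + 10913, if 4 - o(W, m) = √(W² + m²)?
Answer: 21893 - 40*√10 ≈ 21767.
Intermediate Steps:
o(W, m) = 4 - √(W² + m²)
(o(-38 - 2, 120) + 10976) + 10913 = ((4 - √((-38 - 2)² + 120²)) + 10976) + 10913 = ((4 - √((-40)² + 14400)) + 10976) + 10913 = ((4 - √(1600 + 14400)) + 10976) + 10913 = ((4 - √16000) + 10976) + 10913 = ((4 - 40*√10) + 10976) + 10913 = (10980 - 40*√10) + 10913 = 21893 - 40*√10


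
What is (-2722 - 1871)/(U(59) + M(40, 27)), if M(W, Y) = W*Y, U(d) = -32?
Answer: -4593/1048 ≈ -4.3826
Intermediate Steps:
(-2722 - 1871)/(U(59) + M(40, 27)) = (-2722 - 1871)/(-32 + 40*27) = -4593/(-32 + 1080) = -4593/1048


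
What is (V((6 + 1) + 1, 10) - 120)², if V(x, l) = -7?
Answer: 16129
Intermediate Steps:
(V((6 + 1) + 1, 10) - 120)² = (-7 - 120)² = (-127)² = 16129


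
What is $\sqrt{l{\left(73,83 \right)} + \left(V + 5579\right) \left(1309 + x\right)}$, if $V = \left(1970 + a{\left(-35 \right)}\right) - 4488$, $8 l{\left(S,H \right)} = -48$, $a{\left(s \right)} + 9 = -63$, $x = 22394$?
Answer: $3 \sqrt{7872029} \approx 8417.1$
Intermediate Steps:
$a{\left(s \right)} = -72$ ($a{\left(s \right)} = -9 - 63 = -72$)
$l{\left(S,H \right)} = -6$ ($l{\left(S,H \right)} = \frac{1}{8} \left(-48\right) = -6$)
$V = -2590$ ($V = \left(1970 - 72\right) - 4488 = 1898 - 4488 = -2590$)
$\sqrt{l{\left(73,83 \right)} + \left(V + 5579\right) \left(1309 + x\right)} = \sqrt{-6 + \left(-2590 + 5579\right) \left(1309 + 22394\right)} = \sqrt{-6 + 2989 \cdot 23703} = \sqrt{-6 + 70848267} = \sqrt{70848261} = 3 \sqrt{7872029}$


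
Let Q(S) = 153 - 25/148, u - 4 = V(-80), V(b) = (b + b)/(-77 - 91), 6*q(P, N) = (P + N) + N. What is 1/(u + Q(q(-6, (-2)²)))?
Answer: 3108/490391 ≈ 0.0063378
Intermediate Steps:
q(P, N) = N/3 + P/6 (q(P, N) = ((P + N) + N)/6 = ((N + P) + N)/6 = (P + 2*N)/6 = N/3 + P/6)
V(b) = -b/84 (V(b) = (2*b)/(-168) = (2*b)*(-1/168) = -b/84)
u = 104/21 (u = 4 - 1/84*(-80) = 4 + 20/21 = 104/21 ≈ 4.9524)
Q(S) = 22619/148 (Q(S) = 153 - 25/148 = 22619/148)
1/(u + Q(q(-6, (-2)²))) = 1/(104/21 + 22619/148) = 1/(490391/3108) = 3108/490391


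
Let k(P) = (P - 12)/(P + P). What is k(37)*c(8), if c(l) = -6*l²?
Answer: -4800/37 ≈ -129.73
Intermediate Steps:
k(P) = (-12 + P)/(2*P) (k(P) = (-12 + P)/((2*P)) = (-12 + P)*(1/(2*P)) = (-12 + P)/(2*P))
k(37)*c(8) = ((½)*(-12 + 37)/37)*(-6*8²) = ((½)*(1/37)*25)*(-6*64) = (25/74)*(-384) = -4800/37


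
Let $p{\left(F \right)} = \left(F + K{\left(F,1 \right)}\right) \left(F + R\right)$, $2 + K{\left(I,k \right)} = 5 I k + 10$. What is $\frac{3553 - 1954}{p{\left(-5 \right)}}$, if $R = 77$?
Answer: $- \frac{533}{528} \approx -1.0095$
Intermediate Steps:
$K{\left(I,k \right)} = 8 + 5 I k$ ($K{\left(I,k \right)} = -2 + \left(5 I k + 10\right) = -2 + \left(10 + 5 I k\right) = 8 + 5 I k$)
$p{\left(F \right)} = \left(8 + 6 F\right) \left(77 + F\right)$ ($p{\left(F \right)} = \left(F + \left(8 + 5 F 1\right)\right) \left(F + 77\right) = \left(F + \left(8 + 5 F\right)\right) \left(77 + F\right) = \left(8 + 6 F\right) \left(77 + F\right)$)
$\frac{3553 - 1954}{p{\left(-5 \right)}} = \frac{3553 - 1954}{616 + 6 \left(-5\right)^{2} + 470 \left(-5\right)} = \frac{3553 - 1954}{616 + 6 \cdot 25 - 2350} = \frac{1599}{616 + 150 - 2350} = \frac{1599}{-1584} = 1599 \left(- \frac{1}{1584}\right) = - \frac{533}{528}$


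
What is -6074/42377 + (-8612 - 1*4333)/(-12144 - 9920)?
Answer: 414553529/935006128 ≈ 0.44337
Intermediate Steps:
-6074/42377 + (-8612 - 1*4333)/(-12144 - 9920) = -6074*1/42377 + (-8612 - 4333)/(-22064) = -6074/42377 - 12945*(-1/22064) = -6074/42377 + 12945/22064 = 414553529/935006128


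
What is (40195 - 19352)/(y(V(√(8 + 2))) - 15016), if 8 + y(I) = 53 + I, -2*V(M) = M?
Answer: -624081106/448261677 + 20843*√10/448261677 ≈ -1.3921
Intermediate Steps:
V(M) = -M/2
y(I) = 45 + I (y(I) = -8 + (53 + I) = 45 + I)
(40195 - 19352)/(y(V(√(8 + 2))) - 15016) = (40195 - 19352)/((45 - √(8 + 2)/2) - 15016) = 20843/((45 - √10/2) - 15016) = 20843/(-14971 - √10/2)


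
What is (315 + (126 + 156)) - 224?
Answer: 373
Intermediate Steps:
(315 + (126 + 156)) - 224 = (315 + 282) - 224 = 597 - 224 = 373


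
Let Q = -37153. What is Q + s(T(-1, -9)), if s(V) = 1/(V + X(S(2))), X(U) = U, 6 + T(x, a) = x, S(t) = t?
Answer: -185766/5 ≈ -37153.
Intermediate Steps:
T(x, a) = -6 + x
s(V) = 1/(2 + V) (s(V) = 1/(V + 2) = 1/(2 + V))
Q + s(T(-1, -9)) = -37153 + 1/(2 + (-6 - 1)) = -37153 + 1/(2 - 7) = -37153 + 1/(-5) = -37153 - 1/5 = -185766/5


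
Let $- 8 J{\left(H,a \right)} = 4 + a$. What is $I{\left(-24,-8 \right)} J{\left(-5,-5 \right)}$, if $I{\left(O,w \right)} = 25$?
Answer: $\frac{25}{8} \approx 3.125$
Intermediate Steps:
$J{\left(H,a \right)} = - \frac{1}{2} - \frac{a}{8}$ ($J{\left(H,a \right)} = - \frac{4 + a}{8} = - \frac{1}{2} - \frac{a}{8}$)
$I{\left(-24,-8 \right)} J{\left(-5,-5 \right)} = 25 \left(- \frac{1}{2} - - \frac{5}{8}\right) = 25 \left(- \frac{1}{2} + \frac{5}{8}\right) = 25 \cdot \frac{1}{8} = \frac{25}{8}$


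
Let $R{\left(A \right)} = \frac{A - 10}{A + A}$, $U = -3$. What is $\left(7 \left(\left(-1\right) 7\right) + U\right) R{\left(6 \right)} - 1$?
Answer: $\frac{49}{3} \approx 16.333$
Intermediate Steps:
$R{\left(A \right)} = \frac{-10 + A}{2 A}$
$\left(7 \left(\left(-1\right) 7\right) + U\right) R{\left(6 \right)} - 1 = \left(7 \left(\left(-1\right) 7\right) - 3\right) \frac{-10 + 6}{2 \cdot 6} - 1 = \left(7 \left(-7\right) - 3\right) \frac{1}{2} \cdot \frac{1}{6} \left(-4\right) - 1 = \left(-49 - 3\right) \left(- \frac{1}{3}\right) - 1 = \left(-52\right) \left(- \frac{1}{3}\right) - 1 = \frac{52}{3} - 1 = \frac{49}{3}$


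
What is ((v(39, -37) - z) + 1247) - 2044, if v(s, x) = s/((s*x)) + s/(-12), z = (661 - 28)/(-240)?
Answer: -2361013/2960 ≈ -797.64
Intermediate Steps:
z = -211/80 (z = 633*(-1/240) = -211/80 ≈ -2.6375)
v(s, x) = 1/x - s/12 (v(s, x) = s*(1/(s*x)) + s*(-1/12) = 1/x - s/12)
((v(39, -37) - z) + 1247) - 2044 = (((1/(-37) - 1/12*39) - 1*(-211/80)) + 1247) - 2044 = (((-1/37 - 13/4) + 211/80) + 1247) - 2044 = ((-485/148 + 211/80) + 1247) - 2044 = (-1893/2960 + 1247) - 2044 = 3689227/2960 - 2044 = -2361013/2960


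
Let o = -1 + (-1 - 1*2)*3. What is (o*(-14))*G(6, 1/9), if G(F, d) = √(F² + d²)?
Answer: 140*√2917/9 ≈ 840.14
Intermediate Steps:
o = -10 (o = -1 + (-1 - 2)*3 = -1 - 3*3 = -1 - 9 = -10)
(o*(-14))*G(6, 1/9) = (-10*(-14))*√(6² + (1/9)²) = 140*√(36 + (⅑)²) = 140*√(36 + 1/81) = 140*√(2917/81) = 140*(√2917/9) = 140*√2917/9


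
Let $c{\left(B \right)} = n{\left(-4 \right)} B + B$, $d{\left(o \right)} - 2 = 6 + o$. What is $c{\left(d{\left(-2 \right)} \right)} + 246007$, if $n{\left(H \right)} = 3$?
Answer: $246031$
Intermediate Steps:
$d{\left(o \right)} = 8 + o$ ($d{\left(o \right)} = 2 + \left(6 + o\right) = 8 + o$)
$c{\left(B \right)} = 4 B$ ($c{\left(B \right)} = 3 B + B = 4 B$)
$c{\left(d{\left(-2 \right)} \right)} + 246007 = 4 \left(8 - 2\right) + 246007 = 4 \cdot 6 + 246007 = 24 + 246007 = 246031$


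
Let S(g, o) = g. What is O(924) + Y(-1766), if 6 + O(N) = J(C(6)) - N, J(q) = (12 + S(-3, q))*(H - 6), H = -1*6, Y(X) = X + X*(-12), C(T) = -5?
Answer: 18388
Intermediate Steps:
Y(X) = -11*X (Y(X) = X - 12*X = -11*X)
H = -6
J(q) = -108 (J(q) = (12 - 3)*(-6 - 6) = 9*(-12) = -108)
O(N) = -114 - N (O(N) = -6 + (-108 - N) = -114 - N)
O(924) + Y(-1766) = (-114 - 1*924) - 11*(-1766) = (-114 - 924) + 19426 = -1038 + 19426 = 18388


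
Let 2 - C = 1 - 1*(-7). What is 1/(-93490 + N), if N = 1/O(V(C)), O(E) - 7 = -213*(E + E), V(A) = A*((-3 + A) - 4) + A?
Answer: -30665/2866870851 ≈ -1.0696e-5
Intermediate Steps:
C = -6 (C = 2 - (1 - 1*(-7)) = 2 - (1 + 7) = 2 - 1*8 = 2 - 8 = -6)
V(A) = A + A*(-7 + A) (V(A) = A*(-7 + A) + A = A + A*(-7 + A))
O(E) = 7 - 426*E (O(E) = 7 - 213*(E + E) = 7 - 426*E)
N = -1/30665 (N = 1/(7 - (-2556)*(-6 - 6)) = 1/(7 - (-2556)*(-12)) = 1/(7 - 426*72) = 1/(7 - 30672) = 1/(-30665) = -1/30665 ≈ -3.2610e-5)
1/(-93490 + N) = 1/(-93490 - 1/30665) = 1/(-2866870851/30665) = -30665/2866870851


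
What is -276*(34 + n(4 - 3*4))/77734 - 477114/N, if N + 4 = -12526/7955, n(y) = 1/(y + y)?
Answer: 196689641963123/2298127976 ≈ 85587.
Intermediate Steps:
n(y) = 1/(2*y)
N = -44346/7955 (N = -4 - 12526/7955 = -44346/7955 ≈ -5.5746)
-276*(34 + n(4 - 3*4))/77734 - 477114/N = -276*(34 + 1/(2*(4 - 3*4)))/77734 - 477114/(-44346/7955) = -276*(34 + 1/(2*(4 - 12)))*(1/77734) - 477114*(-7955/44346) = -276*(34 + (1/2)/(-8))*(1/77734) + 632573645/7391 = -276*(34 + (1/2)*(-1/8))*(1/77734) + 632573645/7391 = -276*(34 - 1/16)*(1/77734) + 632573645/7391 = -276*543/16*(1/77734) + 632573645/7391 = -37467/4*1/77734 + 632573645/7391 = -37467/310936 + 632573645/7391 = 196689641963123/2298127976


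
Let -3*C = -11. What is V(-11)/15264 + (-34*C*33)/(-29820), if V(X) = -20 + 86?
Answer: 899503/6321840 ≈ 0.14228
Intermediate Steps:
C = 11/3 (C = -⅓*(-11) = 11/3 ≈ 3.6667)
V(X) = 66
V(-11)/15264 + (-34*C*33)/(-29820) = 66/15264 + (-34*11/3*33)/(-29820) = 66*(1/15264) - 374/3*33*(-1/29820) = 11/2544 - 4114*(-1/29820) = 11/2544 + 2057/14910 = 899503/6321840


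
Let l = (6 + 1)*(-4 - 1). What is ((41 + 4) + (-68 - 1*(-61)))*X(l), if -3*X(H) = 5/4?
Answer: -95/6 ≈ -15.833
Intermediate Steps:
l = -35 (l = 7*(-5) = -35)
X(H) = -5/12 (X(H) = -5/(3*4) = -⅓*5/4 = -5/12)
((41 + 4) + (-68 - 1*(-61)))*X(l) = ((41 + 4) + (-68 - 1*(-61)))*(-5/12) = (45 + (-68 + 61))*(-5/12) = (45 - 7)*(-5/12) = 38*(-5/12) = -95/6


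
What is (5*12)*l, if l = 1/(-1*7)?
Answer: -60/7 ≈ -8.5714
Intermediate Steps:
l = -1/7 (l = 1/(-7) = -1/7 ≈ -0.14286)
(5*12)*l = (5*12)*(-1/7) = 60*(-1/7) = -60/7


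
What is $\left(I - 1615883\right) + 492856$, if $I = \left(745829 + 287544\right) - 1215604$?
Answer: $-1305258$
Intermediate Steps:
$I = -182231$ ($I = 1033373 - 1215604 = -182231$)
$\left(I - 1615883\right) + 492856 = \left(-182231 - 1615883\right) + 492856 = -1798114 + 492856 = -1305258$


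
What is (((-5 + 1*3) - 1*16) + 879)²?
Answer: 741321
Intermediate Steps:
(((-5 + 1*3) - 1*16) + 879)² = (((-5 + 3) - 16) + 879)² = ((-2 - 16) + 879)² = (-18 + 879)² = 861² = 741321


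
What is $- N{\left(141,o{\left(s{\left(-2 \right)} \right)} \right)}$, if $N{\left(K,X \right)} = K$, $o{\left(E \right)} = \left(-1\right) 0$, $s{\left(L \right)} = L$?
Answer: $-141$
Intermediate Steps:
$o{\left(E \right)} = 0$
$- N{\left(141,o{\left(s{\left(-2 \right)} \right)} \right)} = \left(-1\right) 141 = -141$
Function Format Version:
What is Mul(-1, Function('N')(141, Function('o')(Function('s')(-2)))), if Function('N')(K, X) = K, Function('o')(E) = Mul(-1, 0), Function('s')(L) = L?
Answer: -141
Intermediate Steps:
Function('o')(E) = 0
Mul(-1, Function('N')(141, Function('o')(Function('s')(-2)))) = Mul(-1, 141) = -141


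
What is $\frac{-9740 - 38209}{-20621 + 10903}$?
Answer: $\frac{47949}{9718} \approx 4.934$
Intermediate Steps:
$\frac{-9740 - 38209}{-20621 + 10903} = - \frac{47949}{-9718} = \left(-47949\right) \left(- \frac{1}{9718}\right) = \frac{47949}{9718}$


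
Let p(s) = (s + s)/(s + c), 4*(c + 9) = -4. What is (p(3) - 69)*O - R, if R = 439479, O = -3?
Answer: -3074886/7 ≈ -4.3927e+5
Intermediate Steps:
c = -10 (c = -9 + (¼)*(-4) = -9 - 1 = -10)
p(s) = 2*s/(-10 + s) (p(s) = (s + s)/(s - 10) = (2*s)/(-10 + s) = 2*s/(-10 + s))
(p(3) - 69)*O - R = (2*3/(-10 + 3) - 69)*(-3) - 1*439479 = (2*3/(-7) - 69)*(-3) - 439479 = (2*3*(-⅐) - 69)*(-3) - 439479 = (-6/7 - 69)*(-3) - 439479 = -489/7*(-3) - 439479 = 1467/7 - 439479 = -3074886/7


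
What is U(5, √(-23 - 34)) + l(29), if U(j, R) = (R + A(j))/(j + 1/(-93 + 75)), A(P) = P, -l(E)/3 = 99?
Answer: -26343/89 + 18*I*√57/89 ≈ -295.99 + 1.5269*I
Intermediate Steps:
l(E) = -297 (l(E) = -3*99 = -297)
U(j, R) = (R + j)/(-1/18 + j) (U(j, R) = (R + j)/(j + 1/(-93 + 75)) = (R + j)/(j + 1/(-18)) = (R + j)/(j - 1/18) = (R + j)/(-1/18 + j))
U(5, √(-23 - 34)) + l(29) = 18*(√(-23 - 34) + 5)/(-1 + 18*5) - 297 = 18*(√(-57) + 5)/(-1 + 90) - 297 = 18*(I*√57 + 5)/89 - 297 = 18*(1/89)*(5 + I*√57) - 297 = (90/89 + 18*I*√57/89) - 297 = -26343/89 + 18*I*√57/89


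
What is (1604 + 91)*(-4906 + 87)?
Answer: -8168205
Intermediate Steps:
(1604 + 91)*(-4906 + 87) = 1695*(-4819) = -8168205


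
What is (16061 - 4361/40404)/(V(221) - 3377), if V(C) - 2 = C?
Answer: -92703469/18204888 ≈ -5.0922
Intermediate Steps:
V(C) = 2 + C
(16061 - 4361/40404)/(V(221) - 3377) = (16061 - 4361/40404)/((2 + 221) - 3377) = (16061 - 4361*1/40404)/(223 - 3377) = (16061 - 623/5772)/(-3154) = (92703469/5772)*(-1/3154) = -92703469/18204888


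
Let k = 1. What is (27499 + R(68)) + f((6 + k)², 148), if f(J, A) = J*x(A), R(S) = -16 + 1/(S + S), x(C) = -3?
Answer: 3717697/136 ≈ 27336.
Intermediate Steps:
R(S) = -16 + 1/(2*S)
f(J, A) = -3*J (f(J, A) = J*(-3) = -3*J)
(27499 + R(68)) + f((6 + k)², 148) = (27499 + (-16 + (½)/68)) - 3*(6 + 1)² = (27499 + (-16 + (½)*(1/68))) - 3*7² = (27499 + (-16 + 1/136)) - 3*49 = (27499 - 2175/136) - 147 = 3737689/136 - 147 = 3717697/136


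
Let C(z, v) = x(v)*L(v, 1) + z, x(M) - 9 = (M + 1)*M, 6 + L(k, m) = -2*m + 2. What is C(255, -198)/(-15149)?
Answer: 233835/15149 ≈ 15.436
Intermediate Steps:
L(k, m) = -4 - 2*m (L(k, m) = -6 + (-2*m + 2) = -6 + (2 - 2*m) = -4 - 2*m)
x(M) = 9 + M*(1 + M) (x(M) = 9 + (M + 1)*M = 9 + (1 + M)*M = 9 + M*(1 + M))
C(z, v) = -54 + z - 6*v - 6*v² (C(z, v) = (9 + v + v²)*(-4 - 2*1) + z = (9 + v + v²)*(-4 - 2) + z = (9 + v + v²)*(-6) + z = (-54 - 6*v - 6*v²) + z = -54 + z - 6*v - 6*v²)
C(255, -198)/(-15149) = (-54 + 255 - 6*(-198) - 6*(-198)²)/(-15149) = (-54 + 255 + 1188 - 6*39204)*(-1/15149) = (-54 + 255 + 1188 - 235224)*(-1/15149) = -233835*(-1/15149) = 233835/15149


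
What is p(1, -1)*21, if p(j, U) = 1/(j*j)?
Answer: 21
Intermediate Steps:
p(j, U) = j⁻² (p(j, U) = 1/(j²) = j⁻²)
p(1, -1)*21 = 21/1² = 1*21 = 21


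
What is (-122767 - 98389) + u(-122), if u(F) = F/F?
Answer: -221155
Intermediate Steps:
u(F) = 1
(-122767 - 98389) + u(-122) = (-122767 - 98389) + 1 = -221156 + 1 = -221155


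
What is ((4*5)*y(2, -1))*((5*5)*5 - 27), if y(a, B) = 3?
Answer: 5880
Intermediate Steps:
((4*5)*y(2, -1))*((5*5)*5 - 27) = ((4*5)*3)*((5*5)*5 - 27) = (20*3)*(25*5 - 27) = 60*(125 - 27) = 60*98 = 5880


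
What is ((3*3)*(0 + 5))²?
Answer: 2025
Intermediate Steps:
((3*3)*(0 + 5))² = (9*5)² = 45² = 2025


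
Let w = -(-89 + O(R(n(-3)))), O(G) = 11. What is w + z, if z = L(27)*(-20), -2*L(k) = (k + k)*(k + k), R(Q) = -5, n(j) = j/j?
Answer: 29238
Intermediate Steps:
n(j) = 1
L(k) = -2*k**2 (L(k) = -(k + k)*(k + k)/2 = -2*k*2*k/2 = -2*k**2)
w = 78 (w = -(-89 + 11) = -1*(-78) = 78)
z = 29160 (z = -2*27**2*(-20) = -2*729*(-20) = -1458*(-20) = 29160)
w + z = 78 + 29160 = 29238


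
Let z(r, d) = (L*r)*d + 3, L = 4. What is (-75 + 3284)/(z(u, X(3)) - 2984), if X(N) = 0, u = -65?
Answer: -3209/2981 ≈ -1.0765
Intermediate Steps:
z(r, d) = 3 + 4*d*r (z(r, d) = (4*r)*d + 3 = 4*d*r + 3 = 3 + 4*d*r)
(-75 + 3284)/(z(u, X(3)) - 2984) = (-75 + 3284)/((3 + 4*0*(-65)) - 2984) = 3209/((3 + 0) - 2984) = 3209/(3 - 2984) = 3209/(-2981) = 3209*(-1/2981) = -3209/2981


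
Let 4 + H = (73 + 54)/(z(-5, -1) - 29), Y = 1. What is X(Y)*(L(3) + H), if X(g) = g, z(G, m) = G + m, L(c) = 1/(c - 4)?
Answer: -302/35 ≈ -8.6286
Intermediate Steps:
L(c) = 1/(-4 + c)
H = -267/35 (H = -4 + (73 + 54)/((-5 - 1) - 29) = -4 + 127/(-6 - 29) = -4 + 127/(-35) = -4 + 127*(-1/35) = -4 - 127/35 = -267/35 ≈ -7.6286)
X(Y)*(L(3) + H) = 1*(1/(-4 + 3) - 267/35) = 1*(1/(-1) - 267/35) = 1*(-1 - 267/35) = 1*(-302/35) = -302/35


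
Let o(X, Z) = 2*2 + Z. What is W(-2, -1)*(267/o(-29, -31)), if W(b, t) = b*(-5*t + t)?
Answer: 712/9 ≈ 79.111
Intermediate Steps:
o(X, Z) = 4 + Z
W(b, t) = -4*b*t (W(b, t) = b*(-4*t) = -4*b*t)
W(-2, -1)*(267/o(-29, -31)) = (-4*(-2)*(-1))*(267/(4 - 31)) = -2136/(-27) = -2136*(-1)/27 = -8*(-89/9) = 712/9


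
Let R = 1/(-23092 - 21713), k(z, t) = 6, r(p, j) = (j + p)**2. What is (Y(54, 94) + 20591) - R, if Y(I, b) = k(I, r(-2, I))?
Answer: 922848586/44805 ≈ 20597.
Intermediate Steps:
Y(I, b) = 6
R = -1/44805 (R = 1/(-44805) = -1/44805 ≈ -2.2319e-5)
(Y(54, 94) + 20591) - R = (6 + 20591) - 1*(-1/44805) = 20597 + 1/44805 = 922848586/44805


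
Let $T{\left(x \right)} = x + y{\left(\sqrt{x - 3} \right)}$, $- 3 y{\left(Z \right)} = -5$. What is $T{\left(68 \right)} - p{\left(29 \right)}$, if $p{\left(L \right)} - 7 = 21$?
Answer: $\frac{125}{3} \approx 41.667$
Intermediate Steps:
$p{\left(L \right)} = 28$ ($p{\left(L \right)} = 7 + 21 = 28$)
$y{\left(Z \right)} = \frac{5}{3}$ ($y{\left(Z \right)} = \left(- \frac{1}{3}\right) \left(-5\right) = \frac{5}{3}$)
$T{\left(x \right)} = \frac{5}{3} + x$ ($T{\left(x \right)} = x + \frac{5}{3} = \frac{5}{3} + x$)
$T{\left(68 \right)} - p{\left(29 \right)} = \left(\frac{5}{3} + 68\right) - 28 = \frac{209}{3} - 28 = \frac{125}{3}$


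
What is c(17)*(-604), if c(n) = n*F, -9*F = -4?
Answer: -41072/9 ≈ -4563.6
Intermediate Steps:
F = 4/9 (F = -⅑*(-4) = 4/9 ≈ 0.44444)
c(n) = 4*n/9 (c(n) = n*(4/9) = 4*n/9)
c(17)*(-604) = ((4/9)*17)*(-604) = (68/9)*(-604) = -41072/9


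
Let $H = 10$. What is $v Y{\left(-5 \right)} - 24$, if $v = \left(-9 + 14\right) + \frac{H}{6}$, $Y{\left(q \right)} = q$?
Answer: $- \frac{172}{3} \approx -57.333$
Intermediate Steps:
$v = \frac{20}{3}$ ($v = \left(-9 + 14\right) + \frac{10}{6} = 5 + 10 \cdot \frac{1}{6} = 5 + \frac{5}{3} = \frac{20}{3} \approx 6.6667$)
$v Y{\left(-5 \right)} - 24 = \frac{20}{3} \left(-5\right) - 24 = - \frac{100}{3} - 24 = - \frac{172}{3}$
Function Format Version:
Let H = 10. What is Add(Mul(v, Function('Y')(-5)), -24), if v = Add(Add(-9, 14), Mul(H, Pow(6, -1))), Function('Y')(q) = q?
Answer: Rational(-172, 3) ≈ -57.333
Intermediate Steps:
v = Rational(20, 3) (v = Add(Add(-9, 14), Mul(10, Pow(6, -1))) = Add(5, Mul(10, Rational(1, 6))) = Add(5, Rational(5, 3)) = Rational(20, 3) ≈ 6.6667)
Add(Mul(v, Function('Y')(-5)), -24) = Add(Mul(Rational(20, 3), -5), -24) = Add(Rational(-100, 3), -24) = Rational(-172, 3)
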